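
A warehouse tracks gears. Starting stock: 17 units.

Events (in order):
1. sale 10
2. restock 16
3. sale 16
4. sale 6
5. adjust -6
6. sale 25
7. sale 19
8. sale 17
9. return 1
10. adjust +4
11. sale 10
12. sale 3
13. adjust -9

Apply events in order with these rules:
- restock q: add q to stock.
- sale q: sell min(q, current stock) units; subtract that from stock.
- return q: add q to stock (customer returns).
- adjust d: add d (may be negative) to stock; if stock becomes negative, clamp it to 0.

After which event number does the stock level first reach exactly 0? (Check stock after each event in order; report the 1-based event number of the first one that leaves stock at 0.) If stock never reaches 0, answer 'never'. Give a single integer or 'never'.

Answer: 5

Derivation:
Processing events:
Start: stock = 17
  Event 1 (sale 10): sell min(10,17)=10. stock: 17 - 10 = 7. total_sold = 10
  Event 2 (restock 16): 7 + 16 = 23
  Event 3 (sale 16): sell min(16,23)=16. stock: 23 - 16 = 7. total_sold = 26
  Event 4 (sale 6): sell min(6,7)=6. stock: 7 - 6 = 1. total_sold = 32
  Event 5 (adjust -6): 1 + -6 = 0 (clamped to 0)
  Event 6 (sale 25): sell min(25,0)=0. stock: 0 - 0 = 0. total_sold = 32
  Event 7 (sale 19): sell min(19,0)=0. stock: 0 - 0 = 0. total_sold = 32
  Event 8 (sale 17): sell min(17,0)=0. stock: 0 - 0 = 0. total_sold = 32
  Event 9 (return 1): 0 + 1 = 1
  Event 10 (adjust +4): 1 + 4 = 5
  Event 11 (sale 10): sell min(10,5)=5. stock: 5 - 5 = 0. total_sold = 37
  Event 12 (sale 3): sell min(3,0)=0. stock: 0 - 0 = 0. total_sold = 37
  Event 13 (adjust -9): 0 + -9 = 0 (clamped to 0)
Final: stock = 0, total_sold = 37

First zero at event 5.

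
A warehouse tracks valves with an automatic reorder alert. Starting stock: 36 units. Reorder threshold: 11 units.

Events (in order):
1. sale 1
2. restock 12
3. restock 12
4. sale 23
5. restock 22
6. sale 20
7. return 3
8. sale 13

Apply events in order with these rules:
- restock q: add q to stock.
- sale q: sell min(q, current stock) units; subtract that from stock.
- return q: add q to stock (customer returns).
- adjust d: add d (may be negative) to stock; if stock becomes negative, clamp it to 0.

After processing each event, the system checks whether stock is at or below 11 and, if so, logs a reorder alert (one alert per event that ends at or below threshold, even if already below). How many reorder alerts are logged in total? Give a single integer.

Processing events:
Start: stock = 36
  Event 1 (sale 1): sell min(1,36)=1. stock: 36 - 1 = 35. total_sold = 1
  Event 2 (restock 12): 35 + 12 = 47
  Event 3 (restock 12): 47 + 12 = 59
  Event 4 (sale 23): sell min(23,59)=23. stock: 59 - 23 = 36. total_sold = 24
  Event 5 (restock 22): 36 + 22 = 58
  Event 6 (sale 20): sell min(20,58)=20. stock: 58 - 20 = 38. total_sold = 44
  Event 7 (return 3): 38 + 3 = 41
  Event 8 (sale 13): sell min(13,41)=13. stock: 41 - 13 = 28. total_sold = 57
Final: stock = 28, total_sold = 57

Checking against threshold 11:
  After event 1: stock=35 > 11
  After event 2: stock=47 > 11
  After event 3: stock=59 > 11
  After event 4: stock=36 > 11
  After event 5: stock=58 > 11
  After event 6: stock=38 > 11
  After event 7: stock=41 > 11
  After event 8: stock=28 > 11
Alert events: []. Count = 0

Answer: 0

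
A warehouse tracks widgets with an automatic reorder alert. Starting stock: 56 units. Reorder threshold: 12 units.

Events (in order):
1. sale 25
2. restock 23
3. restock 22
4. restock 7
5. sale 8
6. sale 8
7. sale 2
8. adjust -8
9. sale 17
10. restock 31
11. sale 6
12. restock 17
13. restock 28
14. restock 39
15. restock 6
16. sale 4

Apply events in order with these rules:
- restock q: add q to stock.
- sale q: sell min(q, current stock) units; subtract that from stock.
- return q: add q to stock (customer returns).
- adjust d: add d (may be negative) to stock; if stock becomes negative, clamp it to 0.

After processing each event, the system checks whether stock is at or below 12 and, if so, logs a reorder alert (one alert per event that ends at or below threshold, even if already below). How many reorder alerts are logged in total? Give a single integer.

Answer: 0

Derivation:
Processing events:
Start: stock = 56
  Event 1 (sale 25): sell min(25,56)=25. stock: 56 - 25 = 31. total_sold = 25
  Event 2 (restock 23): 31 + 23 = 54
  Event 3 (restock 22): 54 + 22 = 76
  Event 4 (restock 7): 76 + 7 = 83
  Event 5 (sale 8): sell min(8,83)=8. stock: 83 - 8 = 75. total_sold = 33
  Event 6 (sale 8): sell min(8,75)=8. stock: 75 - 8 = 67. total_sold = 41
  Event 7 (sale 2): sell min(2,67)=2. stock: 67 - 2 = 65. total_sold = 43
  Event 8 (adjust -8): 65 + -8 = 57
  Event 9 (sale 17): sell min(17,57)=17. stock: 57 - 17 = 40. total_sold = 60
  Event 10 (restock 31): 40 + 31 = 71
  Event 11 (sale 6): sell min(6,71)=6. stock: 71 - 6 = 65. total_sold = 66
  Event 12 (restock 17): 65 + 17 = 82
  Event 13 (restock 28): 82 + 28 = 110
  Event 14 (restock 39): 110 + 39 = 149
  Event 15 (restock 6): 149 + 6 = 155
  Event 16 (sale 4): sell min(4,155)=4. stock: 155 - 4 = 151. total_sold = 70
Final: stock = 151, total_sold = 70

Checking against threshold 12:
  After event 1: stock=31 > 12
  After event 2: stock=54 > 12
  After event 3: stock=76 > 12
  After event 4: stock=83 > 12
  After event 5: stock=75 > 12
  After event 6: stock=67 > 12
  After event 7: stock=65 > 12
  After event 8: stock=57 > 12
  After event 9: stock=40 > 12
  After event 10: stock=71 > 12
  After event 11: stock=65 > 12
  After event 12: stock=82 > 12
  After event 13: stock=110 > 12
  After event 14: stock=149 > 12
  After event 15: stock=155 > 12
  After event 16: stock=151 > 12
Alert events: []. Count = 0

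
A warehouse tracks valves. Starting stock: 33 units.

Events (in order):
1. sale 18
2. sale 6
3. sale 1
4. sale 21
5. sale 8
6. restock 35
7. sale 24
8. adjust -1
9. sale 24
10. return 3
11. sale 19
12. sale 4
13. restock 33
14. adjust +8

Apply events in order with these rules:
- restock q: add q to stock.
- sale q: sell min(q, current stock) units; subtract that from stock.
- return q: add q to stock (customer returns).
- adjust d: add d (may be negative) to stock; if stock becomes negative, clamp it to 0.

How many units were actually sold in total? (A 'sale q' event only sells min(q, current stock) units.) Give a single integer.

Processing events:
Start: stock = 33
  Event 1 (sale 18): sell min(18,33)=18. stock: 33 - 18 = 15. total_sold = 18
  Event 2 (sale 6): sell min(6,15)=6. stock: 15 - 6 = 9. total_sold = 24
  Event 3 (sale 1): sell min(1,9)=1. stock: 9 - 1 = 8. total_sold = 25
  Event 4 (sale 21): sell min(21,8)=8. stock: 8 - 8 = 0. total_sold = 33
  Event 5 (sale 8): sell min(8,0)=0. stock: 0 - 0 = 0. total_sold = 33
  Event 6 (restock 35): 0 + 35 = 35
  Event 7 (sale 24): sell min(24,35)=24. stock: 35 - 24 = 11. total_sold = 57
  Event 8 (adjust -1): 11 + -1 = 10
  Event 9 (sale 24): sell min(24,10)=10. stock: 10 - 10 = 0. total_sold = 67
  Event 10 (return 3): 0 + 3 = 3
  Event 11 (sale 19): sell min(19,3)=3. stock: 3 - 3 = 0. total_sold = 70
  Event 12 (sale 4): sell min(4,0)=0. stock: 0 - 0 = 0. total_sold = 70
  Event 13 (restock 33): 0 + 33 = 33
  Event 14 (adjust +8): 33 + 8 = 41
Final: stock = 41, total_sold = 70

Answer: 70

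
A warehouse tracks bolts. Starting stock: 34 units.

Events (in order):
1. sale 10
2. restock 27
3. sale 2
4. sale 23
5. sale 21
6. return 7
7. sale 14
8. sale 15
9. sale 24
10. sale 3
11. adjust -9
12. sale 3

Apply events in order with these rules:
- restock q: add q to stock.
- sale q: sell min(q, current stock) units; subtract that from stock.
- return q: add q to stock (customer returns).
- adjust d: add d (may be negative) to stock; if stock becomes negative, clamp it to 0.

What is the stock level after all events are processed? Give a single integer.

Processing events:
Start: stock = 34
  Event 1 (sale 10): sell min(10,34)=10. stock: 34 - 10 = 24. total_sold = 10
  Event 2 (restock 27): 24 + 27 = 51
  Event 3 (sale 2): sell min(2,51)=2. stock: 51 - 2 = 49. total_sold = 12
  Event 4 (sale 23): sell min(23,49)=23. stock: 49 - 23 = 26. total_sold = 35
  Event 5 (sale 21): sell min(21,26)=21. stock: 26 - 21 = 5. total_sold = 56
  Event 6 (return 7): 5 + 7 = 12
  Event 7 (sale 14): sell min(14,12)=12. stock: 12 - 12 = 0. total_sold = 68
  Event 8 (sale 15): sell min(15,0)=0. stock: 0 - 0 = 0. total_sold = 68
  Event 9 (sale 24): sell min(24,0)=0. stock: 0 - 0 = 0. total_sold = 68
  Event 10 (sale 3): sell min(3,0)=0. stock: 0 - 0 = 0. total_sold = 68
  Event 11 (adjust -9): 0 + -9 = 0 (clamped to 0)
  Event 12 (sale 3): sell min(3,0)=0. stock: 0 - 0 = 0. total_sold = 68
Final: stock = 0, total_sold = 68

Answer: 0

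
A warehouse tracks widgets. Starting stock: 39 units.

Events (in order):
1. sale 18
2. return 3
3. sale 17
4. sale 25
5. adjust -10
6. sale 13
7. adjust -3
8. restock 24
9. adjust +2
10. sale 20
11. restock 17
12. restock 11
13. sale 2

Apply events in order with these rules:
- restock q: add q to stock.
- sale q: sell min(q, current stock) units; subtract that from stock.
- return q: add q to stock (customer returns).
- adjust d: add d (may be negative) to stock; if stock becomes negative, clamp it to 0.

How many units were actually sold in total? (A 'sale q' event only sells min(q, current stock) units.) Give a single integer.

Processing events:
Start: stock = 39
  Event 1 (sale 18): sell min(18,39)=18. stock: 39 - 18 = 21. total_sold = 18
  Event 2 (return 3): 21 + 3 = 24
  Event 3 (sale 17): sell min(17,24)=17. stock: 24 - 17 = 7. total_sold = 35
  Event 4 (sale 25): sell min(25,7)=7. stock: 7 - 7 = 0. total_sold = 42
  Event 5 (adjust -10): 0 + -10 = 0 (clamped to 0)
  Event 6 (sale 13): sell min(13,0)=0. stock: 0 - 0 = 0. total_sold = 42
  Event 7 (adjust -3): 0 + -3 = 0 (clamped to 0)
  Event 8 (restock 24): 0 + 24 = 24
  Event 9 (adjust +2): 24 + 2 = 26
  Event 10 (sale 20): sell min(20,26)=20. stock: 26 - 20 = 6. total_sold = 62
  Event 11 (restock 17): 6 + 17 = 23
  Event 12 (restock 11): 23 + 11 = 34
  Event 13 (sale 2): sell min(2,34)=2. stock: 34 - 2 = 32. total_sold = 64
Final: stock = 32, total_sold = 64

Answer: 64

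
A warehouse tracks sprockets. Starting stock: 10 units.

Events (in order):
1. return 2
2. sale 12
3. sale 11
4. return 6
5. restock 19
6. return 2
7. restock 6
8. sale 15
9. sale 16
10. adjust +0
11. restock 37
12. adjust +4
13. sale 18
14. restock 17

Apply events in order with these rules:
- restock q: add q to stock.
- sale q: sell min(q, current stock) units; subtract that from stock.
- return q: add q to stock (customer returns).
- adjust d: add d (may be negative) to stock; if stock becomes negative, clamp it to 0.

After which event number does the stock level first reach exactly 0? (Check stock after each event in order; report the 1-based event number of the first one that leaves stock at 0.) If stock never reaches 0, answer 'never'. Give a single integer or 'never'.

Processing events:
Start: stock = 10
  Event 1 (return 2): 10 + 2 = 12
  Event 2 (sale 12): sell min(12,12)=12. stock: 12 - 12 = 0. total_sold = 12
  Event 3 (sale 11): sell min(11,0)=0. stock: 0 - 0 = 0. total_sold = 12
  Event 4 (return 6): 0 + 6 = 6
  Event 5 (restock 19): 6 + 19 = 25
  Event 6 (return 2): 25 + 2 = 27
  Event 7 (restock 6): 27 + 6 = 33
  Event 8 (sale 15): sell min(15,33)=15. stock: 33 - 15 = 18. total_sold = 27
  Event 9 (sale 16): sell min(16,18)=16. stock: 18 - 16 = 2. total_sold = 43
  Event 10 (adjust +0): 2 + 0 = 2
  Event 11 (restock 37): 2 + 37 = 39
  Event 12 (adjust +4): 39 + 4 = 43
  Event 13 (sale 18): sell min(18,43)=18. stock: 43 - 18 = 25. total_sold = 61
  Event 14 (restock 17): 25 + 17 = 42
Final: stock = 42, total_sold = 61

First zero at event 2.

Answer: 2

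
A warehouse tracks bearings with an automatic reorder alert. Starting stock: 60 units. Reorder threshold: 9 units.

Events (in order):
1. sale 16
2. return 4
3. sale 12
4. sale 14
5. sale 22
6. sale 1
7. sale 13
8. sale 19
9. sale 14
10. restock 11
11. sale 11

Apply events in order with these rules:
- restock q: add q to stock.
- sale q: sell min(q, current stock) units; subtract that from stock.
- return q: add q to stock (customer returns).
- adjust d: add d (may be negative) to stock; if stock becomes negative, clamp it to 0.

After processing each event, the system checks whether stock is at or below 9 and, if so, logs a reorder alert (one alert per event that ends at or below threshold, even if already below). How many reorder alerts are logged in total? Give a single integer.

Answer: 6

Derivation:
Processing events:
Start: stock = 60
  Event 1 (sale 16): sell min(16,60)=16. stock: 60 - 16 = 44. total_sold = 16
  Event 2 (return 4): 44 + 4 = 48
  Event 3 (sale 12): sell min(12,48)=12. stock: 48 - 12 = 36. total_sold = 28
  Event 4 (sale 14): sell min(14,36)=14. stock: 36 - 14 = 22. total_sold = 42
  Event 5 (sale 22): sell min(22,22)=22. stock: 22 - 22 = 0. total_sold = 64
  Event 6 (sale 1): sell min(1,0)=0. stock: 0 - 0 = 0. total_sold = 64
  Event 7 (sale 13): sell min(13,0)=0. stock: 0 - 0 = 0. total_sold = 64
  Event 8 (sale 19): sell min(19,0)=0. stock: 0 - 0 = 0. total_sold = 64
  Event 9 (sale 14): sell min(14,0)=0. stock: 0 - 0 = 0. total_sold = 64
  Event 10 (restock 11): 0 + 11 = 11
  Event 11 (sale 11): sell min(11,11)=11. stock: 11 - 11 = 0. total_sold = 75
Final: stock = 0, total_sold = 75

Checking against threshold 9:
  After event 1: stock=44 > 9
  After event 2: stock=48 > 9
  After event 3: stock=36 > 9
  After event 4: stock=22 > 9
  After event 5: stock=0 <= 9 -> ALERT
  After event 6: stock=0 <= 9 -> ALERT
  After event 7: stock=0 <= 9 -> ALERT
  After event 8: stock=0 <= 9 -> ALERT
  After event 9: stock=0 <= 9 -> ALERT
  After event 10: stock=11 > 9
  After event 11: stock=0 <= 9 -> ALERT
Alert events: [5, 6, 7, 8, 9, 11]. Count = 6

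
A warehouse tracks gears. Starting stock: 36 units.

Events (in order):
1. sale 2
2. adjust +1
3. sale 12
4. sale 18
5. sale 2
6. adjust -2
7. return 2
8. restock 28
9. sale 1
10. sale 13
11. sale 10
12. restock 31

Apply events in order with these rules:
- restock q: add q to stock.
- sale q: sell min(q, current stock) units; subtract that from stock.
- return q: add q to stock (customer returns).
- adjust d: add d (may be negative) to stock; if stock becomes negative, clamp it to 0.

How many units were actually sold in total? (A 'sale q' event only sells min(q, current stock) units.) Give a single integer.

Answer: 58

Derivation:
Processing events:
Start: stock = 36
  Event 1 (sale 2): sell min(2,36)=2. stock: 36 - 2 = 34. total_sold = 2
  Event 2 (adjust +1): 34 + 1 = 35
  Event 3 (sale 12): sell min(12,35)=12. stock: 35 - 12 = 23. total_sold = 14
  Event 4 (sale 18): sell min(18,23)=18. stock: 23 - 18 = 5. total_sold = 32
  Event 5 (sale 2): sell min(2,5)=2. stock: 5 - 2 = 3. total_sold = 34
  Event 6 (adjust -2): 3 + -2 = 1
  Event 7 (return 2): 1 + 2 = 3
  Event 8 (restock 28): 3 + 28 = 31
  Event 9 (sale 1): sell min(1,31)=1. stock: 31 - 1 = 30. total_sold = 35
  Event 10 (sale 13): sell min(13,30)=13. stock: 30 - 13 = 17. total_sold = 48
  Event 11 (sale 10): sell min(10,17)=10. stock: 17 - 10 = 7. total_sold = 58
  Event 12 (restock 31): 7 + 31 = 38
Final: stock = 38, total_sold = 58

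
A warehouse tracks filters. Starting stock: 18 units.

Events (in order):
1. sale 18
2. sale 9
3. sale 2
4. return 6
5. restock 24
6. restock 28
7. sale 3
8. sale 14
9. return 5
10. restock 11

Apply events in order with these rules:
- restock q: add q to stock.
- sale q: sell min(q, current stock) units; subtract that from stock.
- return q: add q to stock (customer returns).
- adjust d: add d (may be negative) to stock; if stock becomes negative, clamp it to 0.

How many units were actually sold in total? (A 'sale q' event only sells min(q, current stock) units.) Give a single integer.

Answer: 35

Derivation:
Processing events:
Start: stock = 18
  Event 1 (sale 18): sell min(18,18)=18. stock: 18 - 18 = 0. total_sold = 18
  Event 2 (sale 9): sell min(9,0)=0. stock: 0 - 0 = 0. total_sold = 18
  Event 3 (sale 2): sell min(2,0)=0. stock: 0 - 0 = 0. total_sold = 18
  Event 4 (return 6): 0 + 6 = 6
  Event 5 (restock 24): 6 + 24 = 30
  Event 6 (restock 28): 30 + 28 = 58
  Event 7 (sale 3): sell min(3,58)=3. stock: 58 - 3 = 55. total_sold = 21
  Event 8 (sale 14): sell min(14,55)=14. stock: 55 - 14 = 41. total_sold = 35
  Event 9 (return 5): 41 + 5 = 46
  Event 10 (restock 11): 46 + 11 = 57
Final: stock = 57, total_sold = 35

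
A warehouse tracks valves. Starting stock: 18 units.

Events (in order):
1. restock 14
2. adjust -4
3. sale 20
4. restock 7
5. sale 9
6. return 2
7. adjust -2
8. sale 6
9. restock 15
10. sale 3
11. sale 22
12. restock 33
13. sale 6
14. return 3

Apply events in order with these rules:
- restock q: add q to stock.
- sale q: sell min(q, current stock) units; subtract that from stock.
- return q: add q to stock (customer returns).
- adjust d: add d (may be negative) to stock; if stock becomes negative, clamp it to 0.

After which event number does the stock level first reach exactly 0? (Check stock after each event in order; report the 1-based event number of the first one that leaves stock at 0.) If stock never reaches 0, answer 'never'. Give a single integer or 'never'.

Answer: 8

Derivation:
Processing events:
Start: stock = 18
  Event 1 (restock 14): 18 + 14 = 32
  Event 2 (adjust -4): 32 + -4 = 28
  Event 3 (sale 20): sell min(20,28)=20. stock: 28 - 20 = 8. total_sold = 20
  Event 4 (restock 7): 8 + 7 = 15
  Event 5 (sale 9): sell min(9,15)=9. stock: 15 - 9 = 6. total_sold = 29
  Event 6 (return 2): 6 + 2 = 8
  Event 7 (adjust -2): 8 + -2 = 6
  Event 8 (sale 6): sell min(6,6)=6. stock: 6 - 6 = 0. total_sold = 35
  Event 9 (restock 15): 0 + 15 = 15
  Event 10 (sale 3): sell min(3,15)=3. stock: 15 - 3 = 12. total_sold = 38
  Event 11 (sale 22): sell min(22,12)=12. stock: 12 - 12 = 0. total_sold = 50
  Event 12 (restock 33): 0 + 33 = 33
  Event 13 (sale 6): sell min(6,33)=6. stock: 33 - 6 = 27. total_sold = 56
  Event 14 (return 3): 27 + 3 = 30
Final: stock = 30, total_sold = 56

First zero at event 8.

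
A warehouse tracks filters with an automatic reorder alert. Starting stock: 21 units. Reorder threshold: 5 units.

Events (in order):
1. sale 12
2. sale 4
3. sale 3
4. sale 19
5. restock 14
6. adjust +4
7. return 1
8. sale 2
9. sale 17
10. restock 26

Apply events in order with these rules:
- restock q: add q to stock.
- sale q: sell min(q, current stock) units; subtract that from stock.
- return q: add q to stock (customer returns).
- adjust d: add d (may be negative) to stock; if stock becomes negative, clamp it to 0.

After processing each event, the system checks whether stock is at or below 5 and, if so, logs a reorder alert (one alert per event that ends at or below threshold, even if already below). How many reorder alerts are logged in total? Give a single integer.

Processing events:
Start: stock = 21
  Event 1 (sale 12): sell min(12,21)=12. stock: 21 - 12 = 9. total_sold = 12
  Event 2 (sale 4): sell min(4,9)=4. stock: 9 - 4 = 5. total_sold = 16
  Event 3 (sale 3): sell min(3,5)=3. stock: 5 - 3 = 2. total_sold = 19
  Event 4 (sale 19): sell min(19,2)=2. stock: 2 - 2 = 0. total_sold = 21
  Event 5 (restock 14): 0 + 14 = 14
  Event 6 (adjust +4): 14 + 4 = 18
  Event 7 (return 1): 18 + 1 = 19
  Event 8 (sale 2): sell min(2,19)=2. stock: 19 - 2 = 17. total_sold = 23
  Event 9 (sale 17): sell min(17,17)=17. stock: 17 - 17 = 0. total_sold = 40
  Event 10 (restock 26): 0 + 26 = 26
Final: stock = 26, total_sold = 40

Checking against threshold 5:
  After event 1: stock=9 > 5
  After event 2: stock=5 <= 5 -> ALERT
  After event 3: stock=2 <= 5 -> ALERT
  After event 4: stock=0 <= 5 -> ALERT
  After event 5: stock=14 > 5
  After event 6: stock=18 > 5
  After event 7: stock=19 > 5
  After event 8: stock=17 > 5
  After event 9: stock=0 <= 5 -> ALERT
  After event 10: stock=26 > 5
Alert events: [2, 3, 4, 9]. Count = 4

Answer: 4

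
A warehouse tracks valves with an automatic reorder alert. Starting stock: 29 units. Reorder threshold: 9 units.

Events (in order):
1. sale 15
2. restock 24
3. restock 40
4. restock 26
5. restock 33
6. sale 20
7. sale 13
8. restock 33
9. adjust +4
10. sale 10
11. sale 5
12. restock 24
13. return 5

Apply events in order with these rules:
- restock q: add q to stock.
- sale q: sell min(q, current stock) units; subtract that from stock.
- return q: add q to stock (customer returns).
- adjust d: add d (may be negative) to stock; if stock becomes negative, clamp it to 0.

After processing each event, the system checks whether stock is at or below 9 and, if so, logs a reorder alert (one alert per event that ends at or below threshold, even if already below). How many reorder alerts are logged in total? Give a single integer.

Processing events:
Start: stock = 29
  Event 1 (sale 15): sell min(15,29)=15. stock: 29 - 15 = 14. total_sold = 15
  Event 2 (restock 24): 14 + 24 = 38
  Event 3 (restock 40): 38 + 40 = 78
  Event 4 (restock 26): 78 + 26 = 104
  Event 5 (restock 33): 104 + 33 = 137
  Event 6 (sale 20): sell min(20,137)=20. stock: 137 - 20 = 117. total_sold = 35
  Event 7 (sale 13): sell min(13,117)=13. stock: 117 - 13 = 104. total_sold = 48
  Event 8 (restock 33): 104 + 33 = 137
  Event 9 (adjust +4): 137 + 4 = 141
  Event 10 (sale 10): sell min(10,141)=10. stock: 141 - 10 = 131. total_sold = 58
  Event 11 (sale 5): sell min(5,131)=5. stock: 131 - 5 = 126. total_sold = 63
  Event 12 (restock 24): 126 + 24 = 150
  Event 13 (return 5): 150 + 5 = 155
Final: stock = 155, total_sold = 63

Checking against threshold 9:
  After event 1: stock=14 > 9
  After event 2: stock=38 > 9
  After event 3: stock=78 > 9
  After event 4: stock=104 > 9
  After event 5: stock=137 > 9
  After event 6: stock=117 > 9
  After event 7: stock=104 > 9
  After event 8: stock=137 > 9
  After event 9: stock=141 > 9
  After event 10: stock=131 > 9
  After event 11: stock=126 > 9
  After event 12: stock=150 > 9
  After event 13: stock=155 > 9
Alert events: []. Count = 0

Answer: 0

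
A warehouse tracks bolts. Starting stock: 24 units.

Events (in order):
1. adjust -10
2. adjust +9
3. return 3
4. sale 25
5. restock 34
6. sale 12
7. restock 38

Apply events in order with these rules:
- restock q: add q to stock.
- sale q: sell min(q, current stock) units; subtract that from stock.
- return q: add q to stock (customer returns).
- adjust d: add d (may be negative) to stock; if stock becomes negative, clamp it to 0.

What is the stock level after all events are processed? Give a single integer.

Processing events:
Start: stock = 24
  Event 1 (adjust -10): 24 + -10 = 14
  Event 2 (adjust +9): 14 + 9 = 23
  Event 3 (return 3): 23 + 3 = 26
  Event 4 (sale 25): sell min(25,26)=25. stock: 26 - 25 = 1. total_sold = 25
  Event 5 (restock 34): 1 + 34 = 35
  Event 6 (sale 12): sell min(12,35)=12. stock: 35 - 12 = 23. total_sold = 37
  Event 7 (restock 38): 23 + 38 = 61
Final: stock = 61, total_sold = 37

Answer: 61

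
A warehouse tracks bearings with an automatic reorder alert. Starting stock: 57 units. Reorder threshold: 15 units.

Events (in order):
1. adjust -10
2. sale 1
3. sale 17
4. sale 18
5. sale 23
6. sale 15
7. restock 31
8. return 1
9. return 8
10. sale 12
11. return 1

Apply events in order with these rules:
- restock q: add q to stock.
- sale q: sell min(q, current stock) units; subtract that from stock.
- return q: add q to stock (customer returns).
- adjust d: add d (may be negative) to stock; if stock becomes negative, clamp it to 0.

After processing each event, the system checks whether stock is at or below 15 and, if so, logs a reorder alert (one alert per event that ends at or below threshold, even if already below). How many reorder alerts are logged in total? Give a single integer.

Processing events:
Start: stock = 57
  Event 1 (adjust -10): 57 + -10 = 47
  Event 2 (sale 1): sell min(1,47)=1. stock: 47 - 1 = 46. total_sold = 1
  Event 3 (sale 17): sell min(17,46)=17. stock: 46 - 17 = 29. total_sold = 18
  Event 4 (sale 18): sell min(18,29)=18. stock: 29 - 18 = 11. total_sold = 36
  Event 5 (sale 23): sell min(23,11)=11. stock: 11 - 11 = 0. total_sold = 47
  Event 6 (sale 15): sell min(15,0)=0. stock: 0 - 0 = 0. total_sold = 47
  Event 7 (restock 31): 0 + 31 = 31
  Event 8 (return 1): 31 + 1 = 32
  Event 9 (return 8): 32 + 8 = 40
  Event 10 (sale 12): sell min(12,40)=12. stock: 40 - 12 = 28. total_sold = 59
  Event 11 (return 1): 28 + 1 = 29
Final: stock = 29, total_sold = 59

Checking against threshold 15:
  After event 1: stock=47 > 15
  After event 2: stock=46 > 15
  After event 3: stock=29 > 15
  After event 4: stock=11 <= 15 -> ALERT
  After event 5: stock=0 <= 15 -> ALERT
  After event 6: stock=0 <= 15 -> ALERT
  After event 7: stock=31 > 15
  After event 8: stock=32 > 15
  After event 9: stock=40 > 15
  After event 10: stock=28 > 15
  After event 11: stock=29 > 15
Alert events: [4, 5, 6]. Count = 3

Answer: 3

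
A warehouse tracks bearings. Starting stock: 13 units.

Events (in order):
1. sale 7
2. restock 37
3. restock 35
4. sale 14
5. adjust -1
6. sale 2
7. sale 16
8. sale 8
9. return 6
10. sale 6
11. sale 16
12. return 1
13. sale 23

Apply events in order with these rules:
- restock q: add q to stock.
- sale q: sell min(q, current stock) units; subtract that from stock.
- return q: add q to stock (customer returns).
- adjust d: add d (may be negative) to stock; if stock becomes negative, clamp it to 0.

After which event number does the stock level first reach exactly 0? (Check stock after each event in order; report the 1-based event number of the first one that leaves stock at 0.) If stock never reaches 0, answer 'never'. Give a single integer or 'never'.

Answer: 13

Derivation:
Processing events:
Start: stock = 13
  Event 1 (sale 7): sell min(7,13)=7. stock: 13 - 7 = 6. total_sold = 7
  Event 2 (restock 37): 6 + 37 = 43
  Event 3 (restock 35): 43 + 35 = 78
  Event 4 (sale 14): sell min(14,78)=14. stock: 78 - 14 = 64. total_sold = 21
  Event 5 (adjust -1): 64 + -1 = 63
  Event 6 (sale 2): sell min(2,63)=2. stock: 63 - 2 = 61. total_sold = 23
  Event 7 (sale 16): sell min(16,61)=16. stock: 61 - 16 = 45. total_sold = 39
  Event 8 (sale 8): sell min(8,45)=8. stock: 45 - 8 = 37. total_sold = 47
  Event 9 (return 6): 37 + 6 = 43
  Event 10 (sale 6): sell min(6,43)=6. stock: 43 - 6 = 37. total_sold = 53
  Event 11 (sale 16): sell min(16,37)=16. stock: 37 - 16 = 21. total_sold = 69
  Event 12 (return 1): 21 + 1 = 22
  Event 13 (sale 23): sell min(23,22)=22. stock: 22 - 22 = 0. total_sold = 91
Final: stock = 0, total_sold = 91

First zero at event 13.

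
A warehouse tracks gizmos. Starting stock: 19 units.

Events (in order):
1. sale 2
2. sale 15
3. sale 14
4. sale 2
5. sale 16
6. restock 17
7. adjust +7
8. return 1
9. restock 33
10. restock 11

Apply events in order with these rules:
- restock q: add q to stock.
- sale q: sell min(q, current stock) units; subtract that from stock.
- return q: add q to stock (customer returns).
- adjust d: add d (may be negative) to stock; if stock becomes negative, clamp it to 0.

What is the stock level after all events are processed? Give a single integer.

Processing events:
Start: stock = 19
  Event 1 (sale 2): sell min(2,19)=2. stock: 19 - 2 = 17. total_sold = 2
  Event 2 (sale 15): sell min(15,17)=15. stock: 17 - 15 = 2. total_sold = 17
  Event 3 (sale 14): sell min(14,2)=2. stock: 2 - 2 = 0. total_sold = 19
  Event 4 (sale 2): sell min(2,0)=0. stock: 0 - 0 = 0. total_sold = 19
  Event 5 (sale 16): sell min(16,0)=0. stock: 0 - 0 = 0. total_sold = 19
  Event 6 (restock 17): 0 + 17 = 17
  Event 7 (adjust +7): 17 + 7 = 24
  Event 8 (return 1): 24 + 1 = 25
  Event 9 (restock 33): 25 + 33 = 58
  Event 10 (restock 11): 58 + 11 = 69
Final: stock = 69, total_sold = 19

Answer: 69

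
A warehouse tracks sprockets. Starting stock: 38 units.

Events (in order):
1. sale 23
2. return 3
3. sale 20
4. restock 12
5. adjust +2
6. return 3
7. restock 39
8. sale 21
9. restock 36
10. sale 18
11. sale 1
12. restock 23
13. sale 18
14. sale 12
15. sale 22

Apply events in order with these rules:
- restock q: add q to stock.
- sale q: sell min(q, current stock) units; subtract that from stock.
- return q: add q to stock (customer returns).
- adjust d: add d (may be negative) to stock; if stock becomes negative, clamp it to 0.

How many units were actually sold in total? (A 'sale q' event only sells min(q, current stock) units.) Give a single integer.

Processing events:
Start: stock = 38
  Event 1 (sale 23): sell min(23,38)=23. stock: 38 - 23 = 15. total_sold = 23
  Event 2 (return 3): 15 + 3 = 18
  Event 3 (sale 20): sell min(20,18)=18. stock: 18 - 18 = 0. total_sold = 41
  Event 4 (restock 12): 0 + 12 = 12
  Event 5 (adjust +2): 12 + 2 = 14
  Event 6 (return 3): 14 + 3 = 17
  Event 7 (restock 39): 17 + 39 = 56
  Event 8 (sale 21): sell min(21,56)=21. stock: 56 - 21 = 35. total_sold = 62
  Event 9 (restock 36): 35 + 36 = 71
  Event 10 (sale 18): sell min(18,71)=18. stock: 71 - 18 = 53. total_sold = 80
  Event 11 (sale 1): sell min(1,53)=1. stock: 53 - 1 = 52. total_sold = 81
  Event 12 (restock 23): 52 + 23 = 75
  Event 13 (sale 18): sell min(18,75)=18. stock: 75 - 18 = 57. total_sold = 99
  Event 14 (sale 12): sell min(12,57)=12. stock: 57 - 12 = 45. total_sold = 111
  Event 15 (sale 22): sell min(22,45)=22. stock: 45 - 22 = 23. total_sold = 133
Final: stock = 23, total_sold = 133

Answer: 133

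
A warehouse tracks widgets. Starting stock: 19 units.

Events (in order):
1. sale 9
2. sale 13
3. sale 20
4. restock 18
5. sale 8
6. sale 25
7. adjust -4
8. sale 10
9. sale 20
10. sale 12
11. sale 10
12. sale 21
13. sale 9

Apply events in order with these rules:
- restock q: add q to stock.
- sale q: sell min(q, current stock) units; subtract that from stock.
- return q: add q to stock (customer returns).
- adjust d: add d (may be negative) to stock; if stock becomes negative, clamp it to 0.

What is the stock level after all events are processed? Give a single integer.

Processing events:
Start: stock = 19
  Event 1 (sale 9): sell min(9,19)=9. stock: 19 - 9 = 10. total_sold = 9
  Event 2 (sale 13): sell min(13,10)=10. stock: 10 - 10 = 0. total_sold = 19
  Event 3 (sale 20): sell min(20,0)=0. stock: 0 - 0 = 0. total_sold = 19
  Event 4 (restock 18): 0 + 18 = 18
  Event 5 (sale 8): sell min(8,18)=8. stock: 18 - 8 = 10. total_sold = 27
  Event 6 (sale 25): sell min(25,10)=10. stock: 10 - 10 = 0. total_sold = 37
  Event 7 (adjust -4): 0 + -4 = 0 (clamped to 0)
  Event 8 (sale 10): sell min(10,0)=0. stock: 0 - 0 = 0. total_sold = 37
  Event 9 (sale 20): sell min(20,0)=0. stock: 0 - 0 = 0. total_sold = 37
  Event 10 (sale 12): sell min(12,0)=0. stock: 0 - 0 = 0. total_sold = 37
  Event 11 (sale 10): sell min(10,0)=0. stock: 0 - 0 = 0. total_sold = 37
  Event 12 (sale 21): sell min(21,0)=0. stock: 0 - 0 = 0. total_sold = 37
  Event 13 (sale 9): sell min(9,0)=0. stock: 0 - 0 = 0. total_sold = 37
Final: stock = 0, total_sold = 37

Answer: 0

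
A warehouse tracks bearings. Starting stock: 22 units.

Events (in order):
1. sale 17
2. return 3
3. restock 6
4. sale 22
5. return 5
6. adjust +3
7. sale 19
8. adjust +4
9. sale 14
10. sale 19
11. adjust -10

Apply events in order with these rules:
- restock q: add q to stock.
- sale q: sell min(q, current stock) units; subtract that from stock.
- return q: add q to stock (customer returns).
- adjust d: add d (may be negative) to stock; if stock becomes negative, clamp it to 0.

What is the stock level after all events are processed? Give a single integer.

Processing events:
Start: stock = 22
  Event 1 (sale 17): sell min(17,22)=17. stock: 22 - 17 = 5. total_sold = 17
  Event 2 (return 3): 5 + 3 = 8
  Event 3 (restock 6): 8 + 6 = 14
  Event 4 (sale 22): sell min(22,14)=14. stock: 14 - 14 = 0. total_sold = 31
  Event 5 (return 5): 0 + 5 = 5
  Event 6 (adjust +3): 5 + 3 = 8
  Event 7 (sale 19): sell min(19,8)=8. stock: 8 - 8 = 0. total_sold = 39
  Event 8 (adjust +4): 0 + 4 = 4
  Event 9 (sale 14): sell min(14,4)=4. stock: 4 - 4 = 0. total_sold = 43
  Event 10 (sale 19): sell min(19,0)=0. stock: 0 - 0 = 0. total_sold = 43
  Event 11 (adjust -10): 0 + -10 = 0 (clamped to 0)
Final: stock = 0, total_sold = 43

Answer: 0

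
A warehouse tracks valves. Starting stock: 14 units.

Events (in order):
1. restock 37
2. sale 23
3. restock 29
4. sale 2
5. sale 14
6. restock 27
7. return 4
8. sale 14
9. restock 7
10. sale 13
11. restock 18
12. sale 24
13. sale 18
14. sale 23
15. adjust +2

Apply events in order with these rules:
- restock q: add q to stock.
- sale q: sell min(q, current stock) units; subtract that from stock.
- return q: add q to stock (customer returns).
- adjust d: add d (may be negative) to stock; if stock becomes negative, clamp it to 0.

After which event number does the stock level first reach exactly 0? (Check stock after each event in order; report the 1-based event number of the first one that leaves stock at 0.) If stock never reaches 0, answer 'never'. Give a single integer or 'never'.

Answer: never

Derivation:
Processing events:
Start: stock = 14
  Event 1 (restock 37): 14 + 37 = 51
  Event 2 (sale 23): sell min(23,51)=23. stock: 51 - 23 = 28. total_sold = 23
  Event 3 (restock 29): 28 + 29 = 57
  Event 4 (sale 2): sell min(2,57)=2. stock: 57 - 2 = 55. total_sold = 25
  Event 5 (sale 14): sell min(14,55)=14. stock: 55 - 14 = 41. total_sold = 39
  Event 6 (restock 27): 41 + 27 = 68
  Event 7 (return 4): 68 + 4 = 72
  Event 8 (sale 14): sell min(14,72)=14. stock: 72 - 14 = 58. total_sold = 53
  Event 9 (restock 7): 58 + 7 = 65
  Event 10 (sale 13): sell min(13,65)=13. stock: 65 - 13 = 52. total_sold = 66
  Event 11 (restock 18): 52 + 18 = 70
  Event 12 (sale 24): sell min(24,70)=24. stock: 70 - 24 = 46. total_sold = 90
  Event 13 (sale 18): sell min(18,46)=18. stock: 46 - 18 = 28. total_sold = 108
  Event 14 (sale 23): sell min(23,28)=23. stock: 28 - 23 = 5. total_sold = 131
  Event 15 (adjust +2): 5 + 2 = 7
Final: stock = 7, total_sold = 131

Stock never reaches 0.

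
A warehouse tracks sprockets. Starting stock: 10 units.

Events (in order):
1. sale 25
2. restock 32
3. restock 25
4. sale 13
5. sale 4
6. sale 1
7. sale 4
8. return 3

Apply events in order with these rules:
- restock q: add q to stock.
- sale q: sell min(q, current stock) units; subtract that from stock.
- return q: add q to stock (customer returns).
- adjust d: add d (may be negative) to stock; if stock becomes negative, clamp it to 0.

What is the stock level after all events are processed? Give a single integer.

Answer: 38

Derivation:
Processing events:
Start: stock = 10
  Event 1 (sale 25): sell min(25,10)=10. stock: 10 - 10 = 0. total_sold = 10
  Event 2 (restock 32): 0 + 32 = 32
  Event 3 (restock 25): 32 + 25 = 57
  Event 4 (sale 13): sell min(13,57)=13. stock: 57 - 13 = 44. total_sold = 23
  Event 5 (sale 4): sell min(4,44)=4. stock: 44 - 4 = 40. total_sold = 27
  Event 6 (sale 1): sell min(1,40)=1. stock: 40 - 1 = 39. total_sold = 28
  Event 7 (sale 4): sell min(4,39)=4. stock: 39 - 4 = 35. total_sold = 32
  Event 8 (return 3): 35 + 3 = 38
Final: stock = 38, total_sold = 32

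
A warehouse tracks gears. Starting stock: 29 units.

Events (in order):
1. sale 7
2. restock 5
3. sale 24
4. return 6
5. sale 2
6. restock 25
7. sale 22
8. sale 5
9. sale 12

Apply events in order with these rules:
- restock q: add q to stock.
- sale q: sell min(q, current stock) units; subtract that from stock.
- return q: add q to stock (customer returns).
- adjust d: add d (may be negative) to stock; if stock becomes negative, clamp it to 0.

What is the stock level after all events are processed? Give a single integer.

Answer: 0

Derivation:
Processing events:
Start: stock = 29
  Event 1 (sale 7): sell min(7,29)=7. stock: 29 - 7 = 22. total_sold = 7
  Event 2 (restock 5): 22 + 5 = 27
  Event 3 (sale 24): sell min(24,27)=24. stock: 27 - 24 = 3. total_sold = 31
  Event 4 (return 6): 3 + 6 = 9
  Event 5 (sale 2): sell min(2,9)=2. stock: 9 - 2 = 7. total_sold = 33
  Event 6 (restock 25): 7 + 25 = 32
  Event 7 (sale 22): sell min(22,32)=22. stock: 32 - 22 = 10. total_sold = 55
  Event 8 (sale 5): sell min(5,10)=5. stock: 10 - 5 = 5. total_sold = 60
  Event 9 (sale 12): sell min(12,5)=5. stock: 5 - 5 = 0. total_sold = 65
Final: stock = 0, total_sold = 65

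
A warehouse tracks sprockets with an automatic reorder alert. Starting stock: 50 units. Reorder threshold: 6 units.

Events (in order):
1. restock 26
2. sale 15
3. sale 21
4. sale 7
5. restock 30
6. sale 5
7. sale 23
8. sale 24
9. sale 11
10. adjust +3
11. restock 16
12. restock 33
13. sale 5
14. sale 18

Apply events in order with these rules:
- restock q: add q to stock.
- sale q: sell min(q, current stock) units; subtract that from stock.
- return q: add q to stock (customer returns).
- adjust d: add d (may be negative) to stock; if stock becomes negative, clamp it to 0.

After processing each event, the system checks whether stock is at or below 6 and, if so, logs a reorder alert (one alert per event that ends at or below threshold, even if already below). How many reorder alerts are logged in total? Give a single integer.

Answer: 2

Derivation:
Processing events:
Start: stock = 50
  Event 1 (restock 26): 50 + 26 = 76
  Event 2 (sale 15): sell min(15,76)=15. stock: 76 - 15 = 61. total_sold = 15
  Event 3 (sale 21): sell min(21,61)=21. stock: 61 - 21 = 40. total_sold = 36
  Event 4 (sale 7): sell min(7,40)=7. stock: 40 - 7 = 33. total_sold = 43
  Event 5 (restock 30): 33 + 30 = 63
  Event 6 (sale 5): sell min(5,63)=5. stock: 63 - 5 = 58. total_sold = 48
  Event 7 (sale 23): sell min(23,58)=23. stock: 58 - 23 = 35. total_sold = 71
  Event 8 (sale 24): sell min(24,35)=24. stock: 35 - 24 = 11. total_sold = 95
  Event 9 (sale 11): sell min(11,11)=11. stock: 11 - 11 = 0. total_sold = 106
  Event 10 (adjust +3): 0 + 3 = 3
  Event 11 (restock 16): 3 + 16 = 19
  Event 12 (restock 33): 19 + 33 = 52
  Event 13 (sale 5): sell min(5,52)=5. stock: 52 - 5 = 47. total_sold = 111
  Event 14 (sale 18): sell min(18,47)=18. stock: 47 - 18 = 29. total_sold = 129
Final: stock = 29, total_sold = 129

Checking against threshold 6:
  After event 1: stock=76 > 6
  After event 2: stock=61 > 6
  After event 3: stock=40 > 6
  After event 4: stock=33 > 6
  After event 5: stock=63 > 6
  After event 6: stock=58 > 6
  After event 7: stock=35 > 6
  After event 8: stock=11 > 6
  After event 9: stock=0 <= 6 -> ALERT
  After event 10: stock=3 <= 6 -> ALERT
  After event 11: stock=19 > 6
  After event 12: stock=52 > 6
  After event 13: stock=47 > 6
  After event 14: stock=29 > 6
Alert events: [9, 10]. Count = 2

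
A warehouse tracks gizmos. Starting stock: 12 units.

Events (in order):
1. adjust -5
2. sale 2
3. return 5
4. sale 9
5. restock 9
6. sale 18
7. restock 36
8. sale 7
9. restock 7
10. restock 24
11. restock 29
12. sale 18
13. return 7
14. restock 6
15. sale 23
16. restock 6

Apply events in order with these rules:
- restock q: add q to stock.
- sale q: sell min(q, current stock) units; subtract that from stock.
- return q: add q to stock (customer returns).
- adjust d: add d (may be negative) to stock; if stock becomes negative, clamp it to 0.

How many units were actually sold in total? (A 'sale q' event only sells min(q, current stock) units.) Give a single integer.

Answer: 69

Derivation:
Processing events:
Start: stock = 12
  Event 1 (adjust -5): 12 + -5 = 7
  Event 2 (sale 2): sell min(2,7)=2. stock: 7 - 2 = 5. total_sold = 2
  Event 3 (return 5): 5 + 5 = 10
  Event 4 (sale 9): sell min(9,10)=9. stock: 10 - 9 = 1. total_sold = 11
  Event 5 (restock 9): 1 + 9 = 10
  Event 6 (sale 18): sell min(18,10)=10. stock: 10 - 10 = 0. total_sold = 21
  Event 7 (restock 36): 0 + 36 = 36
  Event 8 (sale 7): sell min(7,36)=7. stock: 36 - 7 = 29. total_sold = 28
  Event 9 (restock 7): 29 + 7 = 36
  Event 10 (restock 24): 36 + 24 = 60
  Event 11 (restock 29): 60 + 29 = 89
  Event 12 (sale 18): sell min(18,89)=18. stock: 89 - 18 = 71. total_sold = 46
  Event 13 (return 7): 71 + 7 = 78
  Event 14 (restock 6): 78 + 6 = 84
  Event 15 (sale 23): sell min(23,84)=23. stock: 84 - 23 = 61. total_sold = 69
  Event 16 (restock 6): 61 + 6 = 67
Final: stock = 67, total_sold = 69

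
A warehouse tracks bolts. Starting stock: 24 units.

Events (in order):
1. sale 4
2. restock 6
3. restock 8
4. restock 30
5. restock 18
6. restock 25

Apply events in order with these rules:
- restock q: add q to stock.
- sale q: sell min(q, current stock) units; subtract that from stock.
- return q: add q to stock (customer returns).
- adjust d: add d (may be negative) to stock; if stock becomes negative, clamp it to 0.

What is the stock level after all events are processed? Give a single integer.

Processing events:
Start: stock = 24
  Event 1 (sale 4): sell min(4,24)=4. stock: 24 - 4 = 20. total_sold = 4
  Event 2 (restock 6): 20 + 6 = 26
  Event 3 (restock 8): 26 + 8 = 34
  Event 4 (restock 30): 34 + 30 = 64
  Event 5 (restock 18): 64 + 18 = 82
  Event 6 (restock 25): 82 + 25 = 107
Final: stock = 107, total_sold = 4

Answer: 107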